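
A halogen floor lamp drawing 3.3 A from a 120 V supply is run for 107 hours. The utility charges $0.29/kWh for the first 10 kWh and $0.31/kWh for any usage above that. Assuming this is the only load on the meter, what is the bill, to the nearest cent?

$12.94

Power = 3.3 A × 120 V = 396 W = 0.396 kW
Energy = 0.396 kW × 107 h = 42.372 kWh
Tier 1 (0–10 kWh): 10 × $0.29 = $2.9
Above 10 kWh: 32.372 × $0.31 = $10.03532
Bill = $12.94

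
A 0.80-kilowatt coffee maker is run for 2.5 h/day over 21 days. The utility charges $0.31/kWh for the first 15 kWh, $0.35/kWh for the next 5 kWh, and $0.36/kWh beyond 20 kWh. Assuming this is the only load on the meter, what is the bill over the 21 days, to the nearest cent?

Runtime = 2.5 h/day × 21 days = 52.5 h
Energy = 0.8 kW × 52.5 h = 42 kWh
Tier 1 (0–15 kWh): 15 × $0.31 = $4.65
Tier 2 (15–20 kWh): 5 × $0.35 = $1.75
Above 20 kWh: 22 × $0.36 = $7.92
Bill = $14.32

$14.32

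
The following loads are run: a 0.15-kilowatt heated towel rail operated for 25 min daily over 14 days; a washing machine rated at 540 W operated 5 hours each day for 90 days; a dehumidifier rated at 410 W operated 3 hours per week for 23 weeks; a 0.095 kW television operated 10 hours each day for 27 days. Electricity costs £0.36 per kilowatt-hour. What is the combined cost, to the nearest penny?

£107.21

heated towel rail: Runtime = 25 min × 14 = 350 min = 5.833333… h
heated towel rail: 0.15 kW × 5.833333… h = 0.875 kWh
washing machine: Runtime = 5 h/day × 90 days = 450 h
washing machine: 0.54 kW × 450 h = 243 kWh
dehumidifier: Runtime = 3 h/week × 23 weeks = 69 h
dehumidifier: 0.41 kW × 69 h = 28.29 kWh
television: Runtime = 10 h/day × 27 days = 270 h
television: 0.095 kW × 270 h = 25.65 kWh
Total energy = 297.815 kWh
Cost = 297.815 × £0.36 = £107.21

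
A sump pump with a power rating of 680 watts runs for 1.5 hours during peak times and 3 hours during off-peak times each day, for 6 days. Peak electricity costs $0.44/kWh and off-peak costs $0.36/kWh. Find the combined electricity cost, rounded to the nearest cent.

$7.10

Peak energy = 0.68 kW × 1.5 h × 6 = 6.12 kWh
Off-peak energy = 0.68 kW × 3 h × 6 = 12.24 kWh
Cost = 6.12 × $0.44 + 12.24 × $0.36 = $2.6928 + $4.4064 = $7.10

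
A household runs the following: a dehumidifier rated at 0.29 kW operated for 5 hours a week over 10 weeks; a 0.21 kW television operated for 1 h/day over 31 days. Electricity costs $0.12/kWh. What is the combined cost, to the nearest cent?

$2.52

dehumidifier: Runtime = 5 h/week × 10 weeks = 50 h
dehumidifier: 0.29 kW × 50 h = 14.5 kWh
television: Runtime = 1 h/day × 31 days = 31 h
television: 0.21 kW × 31 h = 6.51 kWh
Total energy = 21.01 kWh
Cost = 21.01 × $0.12 = $2.52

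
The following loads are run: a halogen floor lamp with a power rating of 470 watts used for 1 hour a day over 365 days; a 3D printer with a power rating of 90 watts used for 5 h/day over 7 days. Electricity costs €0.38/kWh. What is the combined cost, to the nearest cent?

halogen floor lamp: Runtime = 1 h/day × 365 days = 365 h
halogen floor lamp: 0.47 kW × 365 h = 171.55 kWh
3D printer: Runtime = 5 h/day × 7 days = 35 h
3D printer: 0.09 kW × 35 h = 3.15 kWh
Total energy = 174.7 kWh
Cost = 174.7 × €0.38 = €66.39

€66.39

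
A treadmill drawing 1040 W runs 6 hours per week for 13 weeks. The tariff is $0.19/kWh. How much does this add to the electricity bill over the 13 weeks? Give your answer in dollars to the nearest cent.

Runtime = 6 h/week × 13 weeks = 78 h
Energy = 1.04 kW × 78 h = 81.12 kWh
Cost = 81.12 kWh × $0.19/kWh = $15.41

$15.41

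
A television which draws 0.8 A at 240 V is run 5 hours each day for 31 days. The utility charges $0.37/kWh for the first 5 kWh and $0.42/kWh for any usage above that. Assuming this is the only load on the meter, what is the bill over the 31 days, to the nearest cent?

$12.25

Power = 0.8 A × 240 V = 192 W = 0.192 kW
Runtime = 5 h/day × 31 days = 155 h
Energy = 0.192 kW × 155 h = 29.76 kWh
Tier 1 (0–5 kWh): 5 × $0.37 = $1.85
Above 5 kWh: 24.76 × $0.42 = $10.3992
Bill = $12.25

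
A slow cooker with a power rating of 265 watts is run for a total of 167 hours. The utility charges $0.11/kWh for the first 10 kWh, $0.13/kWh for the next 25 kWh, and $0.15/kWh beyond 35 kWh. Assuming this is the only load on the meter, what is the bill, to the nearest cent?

$5.74

Energy = 0.265 kW × 167 h = 44.255 kWh
Tier 1 (0–10 kWh): 10 × $0.11 = $1.1
Tier 2 (10–35 kWh): 25 × $0.13 = $3.25
Above 35 kWh: 9.255 × $0.15 = $1.38825
Bill = $5.74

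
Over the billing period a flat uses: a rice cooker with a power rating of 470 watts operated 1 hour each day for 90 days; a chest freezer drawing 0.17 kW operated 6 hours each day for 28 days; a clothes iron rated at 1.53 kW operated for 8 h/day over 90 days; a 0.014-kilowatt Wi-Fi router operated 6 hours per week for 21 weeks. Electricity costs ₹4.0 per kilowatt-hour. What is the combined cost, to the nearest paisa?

₹4696.90

rice cooker: Runtime = 1 h/day × 90 days = 90 h
rice cooker: 0.47 kW × 90 h = 42.3 kWh
chest freezer: Runtime = 6 h/day × 28 days = 168 h
chest freezer: 0.17 kW × 168 h = 28.56 kWh
clothes iron: Runtime = 8 h/day × 90 days = 720 h
clothes iron: 1.53 kW × 720 h = 1101.6 kWh
Wi-Fi router: Runtime = 6 h/week × 21 weeks = 126 h
Wi-Fi router: 0.014 kW × 126 h = 1.764 kWh
Total energy = 1174.224 kWh
Cost = 1174.224 × ₹4.0 = ₹4696.90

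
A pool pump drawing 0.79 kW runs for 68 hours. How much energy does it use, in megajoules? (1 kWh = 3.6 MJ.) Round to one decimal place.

Energy = 0.79 kW × 68 h = 53.72 kWh
= 53.72 × 3.6 MJ = 193.4 MJ

193.4 MJ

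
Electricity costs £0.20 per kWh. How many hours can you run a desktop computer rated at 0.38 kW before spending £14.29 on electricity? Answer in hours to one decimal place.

188.0 h

Energy available = £14.29 ÷ £0.20/kWh = 71.45 kWh
Hours = 71.45 kWh ÷ 0.38 kW = 188.0 h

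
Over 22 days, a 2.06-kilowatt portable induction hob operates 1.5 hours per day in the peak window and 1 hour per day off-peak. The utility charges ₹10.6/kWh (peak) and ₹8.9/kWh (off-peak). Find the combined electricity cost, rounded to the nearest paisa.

Peak energy = 2.06 kW × 1.5 h × 22 = 67.98 kWh
Off-peak energy = 2.06 kW × 1 h × 22 = 45.32 kWh
Cost = 67.98 × ₹10.6 + 45.32 × ₹8.9 = ₹720.588 + ₹403.348 = ₹1123.94

₹1123.94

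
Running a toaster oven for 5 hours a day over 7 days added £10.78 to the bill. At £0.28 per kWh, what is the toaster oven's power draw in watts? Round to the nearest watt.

1100 W

Energy = £10.78 ÷ £0.28/kWh = 38.5 kWh
Runtime = 5 h/day × 7 days = 35 h
Power = 38.5 kWh ÷ 35 h = 1.1 kW = 1100 W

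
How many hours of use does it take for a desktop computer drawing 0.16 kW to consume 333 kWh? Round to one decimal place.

2081.3 h

Hours = 333 kWh ÷ 0.16 kW = 2081.3 h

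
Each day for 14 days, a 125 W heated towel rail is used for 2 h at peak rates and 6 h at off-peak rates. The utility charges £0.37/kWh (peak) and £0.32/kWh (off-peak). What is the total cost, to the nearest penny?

Peak energy = 0.125 kW × 2 h × 14 = 3.5 kWh
Off-peak energy = 0.125 kW × 6 h × 14 = 10.5 kWh
Cost = 3.5 × £0.37 + 10.5 × £0.32 = £1.295 + £3.36 = £4.66

£4.66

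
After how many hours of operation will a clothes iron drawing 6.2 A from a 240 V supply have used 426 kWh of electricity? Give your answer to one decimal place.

286.3 h

Power = 6.2 A × 240 V = 1488 W = 1.488 kW
Hours = 426 kWh ÷ 1.488 kW = 286.3 h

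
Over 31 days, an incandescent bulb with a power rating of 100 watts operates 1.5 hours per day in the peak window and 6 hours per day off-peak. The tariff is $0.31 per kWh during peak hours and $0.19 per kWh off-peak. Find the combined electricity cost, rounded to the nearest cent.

Peak energy = 0.1 kW × 1.5 h × 31 = 4.65 kWh
Off-peak energy = 0.1 kW × 6 h × 31 = 18.6 kWh
Cost = 4.65 × $0.31 + 18.6 × $0.19 = $1.4415 + $3.534 = $4.98

$4.98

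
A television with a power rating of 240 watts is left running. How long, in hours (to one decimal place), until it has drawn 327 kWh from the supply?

Hours = 327 kWh ÷ 0.24 kW = 1362.5 h

1362.5 h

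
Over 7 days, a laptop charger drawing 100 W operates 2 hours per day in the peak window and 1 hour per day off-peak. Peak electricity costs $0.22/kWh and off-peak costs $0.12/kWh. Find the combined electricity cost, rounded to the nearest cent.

$0.39

Peak energy = 0.1 kW × 2 h × 7 = 1.4 kWh
Off-peak energy = 0.1 kW × 1 h × 7 = 0.7 kWh
Cost = 1.4 × $0.22 + 0.7 × $0.12 = $0.308 + $0.084 = $0.39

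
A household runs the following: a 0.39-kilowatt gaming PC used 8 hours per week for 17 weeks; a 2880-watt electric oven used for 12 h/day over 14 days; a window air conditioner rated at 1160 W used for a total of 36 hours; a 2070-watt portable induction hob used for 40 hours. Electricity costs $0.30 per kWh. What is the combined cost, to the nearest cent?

gaming PC: Runtime = 8 h/week × 17 weeks = 136 h
gaming PC: 0.39 kW × 136 h = 53.04 kWh
electric oven: Runtime = 12 h/day × 14 days = 168 h
electric oven: 2.88 kW × 168 h = 483.84 kWh
window air conditioner: 1.16 kW × 36 h = 41.76 kWh
portable induction hob: 2.07 kW × 40 h = 82.8 kWh
Total energy = 661.44 kWh
Cost = 661.44 × $0.30 = $198.43

$198.43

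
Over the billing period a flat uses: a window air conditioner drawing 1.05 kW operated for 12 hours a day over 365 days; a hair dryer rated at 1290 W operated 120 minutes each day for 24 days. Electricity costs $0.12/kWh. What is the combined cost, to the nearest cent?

$559.31

window air conditioner: Runtime = 12 h/day × 365 days = 4380 h
window air conditioner: 1.05 kW × 4380 h = 4599 kWh
hair dryer: Runtime = 120 min × 24 = 2880 min = 48 h
hair dryer: 1.29 kW × 48 h = 61.92 kWh
Total energy = 4660.92 kWh
Cost = 4660.92 × $0.12 = $559.31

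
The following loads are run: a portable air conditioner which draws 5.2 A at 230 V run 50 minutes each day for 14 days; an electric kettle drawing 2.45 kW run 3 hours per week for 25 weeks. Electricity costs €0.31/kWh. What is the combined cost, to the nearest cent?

portable air conditioner: Power = 5.2 A × 230 V = 1196 W = 1.196 kW
portable air conditioner: Runtime = 50 min × 14 = 700 min = 11.666666… h
portable air conditioner: 1.196 kW × 11.666666… h = 13.953333… kWh
electric kettle: Runtime = 3 h/week × 25 weeks = 75 h
electric kettle: 2.45 kW × 75 h = 183.75 kWh
Total energy = 197.703333… kWh
Cost = 197.703333… × €0.31 = €61.29

€61.29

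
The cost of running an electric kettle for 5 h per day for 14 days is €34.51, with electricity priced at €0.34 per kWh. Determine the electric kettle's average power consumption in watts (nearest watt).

1450 W

Energy = €34.51 ÷ €0.34/kWh = 101.5 kWh
Runtime = 5 h/day × 14 days = 70 h
Power = 101.5 kWh ÷ 70 h = 1.45 kW = 1450 W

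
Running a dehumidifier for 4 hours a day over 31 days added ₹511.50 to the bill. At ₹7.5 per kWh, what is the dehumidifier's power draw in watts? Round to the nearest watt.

Energy = ₹511.50 ÷ ₹7.5/kWh = 68.2 kWh
Runtime = 4 h/day × 31 days = 124 h
Power = 68.2 kWh ÷ 124 h = 0.55 kW = 550 W

550 W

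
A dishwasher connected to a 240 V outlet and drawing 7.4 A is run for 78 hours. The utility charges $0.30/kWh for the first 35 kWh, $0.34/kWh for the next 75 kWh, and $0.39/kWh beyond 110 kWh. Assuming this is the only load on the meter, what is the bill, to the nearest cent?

Power = 7.4 A × 240 V = 1776 W = 1.776 kW
Energy = 1.776 kW × 78 h = 138.528 kWh
Tier 1 (0–35 kWh): 35 × $0.30 = $10.5
Tier 2 (35–110 kWh): 75 × $0.34 = $25.5
Above 110 kWh: 28.528 × $0.39 = $11.12592
Bill = $47.13

$47.13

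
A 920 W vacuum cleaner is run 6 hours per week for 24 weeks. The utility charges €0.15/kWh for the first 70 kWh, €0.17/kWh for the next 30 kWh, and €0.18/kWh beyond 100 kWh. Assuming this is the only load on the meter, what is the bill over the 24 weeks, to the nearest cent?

Runtime = 6 h/week × 24 weeks = 144 h
Energy = 0.92 kW × 144 h = 132.48 kWh
Tier 1 (0–70 kWh): 70 × €0.15 = €10.5
Tier 2 (70–100 kWh): 30 × €0.17 = €5.1
Above 100 kWh: 32.48 × €0.18 = €5.8464
Bill = €21.45

€21.45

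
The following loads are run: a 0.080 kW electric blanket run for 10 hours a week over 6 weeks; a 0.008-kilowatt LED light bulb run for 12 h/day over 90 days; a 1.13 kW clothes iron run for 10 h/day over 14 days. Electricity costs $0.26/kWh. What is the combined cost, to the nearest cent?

$44.63

electric blanket: Runtime = 10 h/week × 6 weeks = 60 h
electric blanket: 0.08 kW × 60 h = 4.8 kWh
LED light bulb: Runtime = 12 h/day × 90 days = 1080 h
LED light bulb: 0.008 kW × 1080 h = 8.64 kWh
clothes iron: Runtime = 10 h/day × 14 days = 140 h
clothes iron: 1.13 kW × 140 h = 158.2 kWh
Total energy = 171.64 kWh
Cost = 171.64 × $0.26 = $44.63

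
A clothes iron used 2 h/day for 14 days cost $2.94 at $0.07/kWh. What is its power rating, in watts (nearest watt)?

1500 W

Energy = $2.94 ÷ $0.07/kWh = 42 kWh
Runtime = 2 h/day × 14 days = 28 h
Power = 42 kWh ÷ 28 h = 1.5 kW = 1500 W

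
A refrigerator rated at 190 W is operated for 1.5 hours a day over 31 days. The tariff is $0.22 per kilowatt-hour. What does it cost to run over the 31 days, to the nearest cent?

$1.94

Runtime = 1.5 h/day × 31 days = 46.5 h
Energy = 0.19 kW × 46.5 h = 8.835 kWh
Cost = 8.835 kWh × $0.22/kWh = $1.94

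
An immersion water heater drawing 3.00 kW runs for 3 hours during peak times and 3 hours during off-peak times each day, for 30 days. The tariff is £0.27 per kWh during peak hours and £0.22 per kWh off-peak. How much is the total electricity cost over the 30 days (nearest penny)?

£132.30

Peak energy = 3 kW × 3 h × 30 = 270 kWh
Off-peak energy = 3 kW × 3 h × 30 = 270 kWh
Cost = 270 × £0.27 + 270 × £0.22 = £72.9 + £59.4 = £132.30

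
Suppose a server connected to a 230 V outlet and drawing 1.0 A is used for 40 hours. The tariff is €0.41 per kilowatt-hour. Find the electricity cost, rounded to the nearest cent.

€3.77

Power = 1.0 A × 230 V = 230 W = 0.23 kW
Energy = 0.23 kW × 40 h = 9.2 kWh
Cost = 9.2 kWh × €0.41/kWh = €3.77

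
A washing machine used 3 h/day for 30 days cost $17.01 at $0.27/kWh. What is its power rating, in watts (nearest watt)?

Energy = $17.01 ÷ $0.27/kWh = 63 kWh
Runtime = 3 h/day × 30 days = 90 h
Power = 63 kWh ÷ 90 h = 0.7 kW = 700 W

700 W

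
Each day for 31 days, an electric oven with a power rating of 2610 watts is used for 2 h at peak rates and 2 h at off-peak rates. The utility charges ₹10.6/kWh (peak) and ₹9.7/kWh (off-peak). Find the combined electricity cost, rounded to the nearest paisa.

₹3284.95

Peak energy = 2.61 kW × 2 h × 31 = 161.82 kWh
Off-peak energy = 2.61 kW × 2 h × 31 = 161.82 kWh
Cost = 161.82 × ₹10.6 + 161.82 × ₹9.7 = ₹1715.292 + ₹1569.654 = ₹3284.95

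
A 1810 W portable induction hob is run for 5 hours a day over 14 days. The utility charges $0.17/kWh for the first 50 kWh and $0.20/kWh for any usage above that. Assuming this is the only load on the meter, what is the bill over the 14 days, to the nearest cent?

Runtime = 5 h/day × 14 days = 70 h
Energy = 1.81 kW × 70 h = 126.7 kWh
Tier 1 (0–50 kWh): 50 × $0.17 = $8.5
Above 50 kWh: 76.7 × $0.20 = $15.34
Bill = $23.84

$23.84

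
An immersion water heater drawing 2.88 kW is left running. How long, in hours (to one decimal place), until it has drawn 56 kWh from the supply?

19.4 h

Hours = 56 kWh ÷ 2.88 kW = 19.4 h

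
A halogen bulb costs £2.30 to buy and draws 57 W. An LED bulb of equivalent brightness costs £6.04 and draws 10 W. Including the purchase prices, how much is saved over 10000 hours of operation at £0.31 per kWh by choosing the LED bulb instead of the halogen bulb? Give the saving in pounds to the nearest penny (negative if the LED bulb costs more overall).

£141.96

halogen bulb: £2.30 + (57/1000) kW × 10000 h × £0.31 = £2.30 + £176.7 = £179
LED bulb: £6.04 + (10/1000) kW × 10000 h × £0.31 = £6.04 + £31 = £37.04
Saving = £179 − £37.04 = £141.96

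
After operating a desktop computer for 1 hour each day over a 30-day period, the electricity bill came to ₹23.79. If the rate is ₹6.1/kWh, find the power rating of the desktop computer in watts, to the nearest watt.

Energy = ₹23.79 ÷ ₹6.1/kWh = 3.9 kWh
Runtime = 1 h/day × 30 days = 30 h
Power = 3.9 kWh ÷ 30 h = 0.13 kW = 130 W

130 W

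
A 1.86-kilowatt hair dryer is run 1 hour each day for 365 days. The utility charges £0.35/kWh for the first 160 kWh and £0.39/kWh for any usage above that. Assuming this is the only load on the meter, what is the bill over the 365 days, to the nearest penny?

Runtime = 1 h/day × 365 days = 365 h
Energy = 1.86 kW × 365 h = 678.9 kWh
Tier 1 (0–160 kWh): 160 × £0.35 = £56
Above 160 kWh: 518.9 × £0.39 = £202.371
Bill = £258.37

£258.37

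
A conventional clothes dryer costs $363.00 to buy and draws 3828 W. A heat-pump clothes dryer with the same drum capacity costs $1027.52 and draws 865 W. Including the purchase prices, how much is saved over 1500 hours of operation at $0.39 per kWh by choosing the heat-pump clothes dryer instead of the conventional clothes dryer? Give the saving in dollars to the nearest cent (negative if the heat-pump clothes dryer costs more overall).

$1068.84

conventional clothes dryer: $363.00 + (3828/1000) kW × 1500 h × $0.39 = $363.00 + $2239.38 = $2602.38
heat-pump clothes dryer: $1027.52 + (865/1000) kW × 1500 h × $0.39 = $1027.52 + $506.025 = $1533.545
Saving = $2602.38 − $1533.545 = $1068.835 → $1068.84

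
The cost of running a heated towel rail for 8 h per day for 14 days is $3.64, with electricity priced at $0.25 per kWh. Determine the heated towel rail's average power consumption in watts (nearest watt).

130 W

Energy = $3.64 ÷ $0.25/kWh = 14.56 kWh
Runtime = 8 h/day × 14 days = 112 h
Power = 14.56 kWh ÷ 112 h = 0.13 kW = 130 W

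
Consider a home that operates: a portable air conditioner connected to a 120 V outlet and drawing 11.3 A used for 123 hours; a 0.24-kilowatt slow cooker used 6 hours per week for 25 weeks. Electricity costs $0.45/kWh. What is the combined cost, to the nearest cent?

$91.25

portable air conditioner: Power = 11.3 A × 120 V = 1356 W = 1.356 kW
portable air conditioner: 1.356 kW × 123 h = 166.788 kWh
slow cooker: Runtime = 6 h/week × 25 weeks = 150 h
slow cooker: 0.24 kW × 150 h = 36 kWh
Total energy = 202.788 kWh
Cost = 202.788 × $0.45 = $91.25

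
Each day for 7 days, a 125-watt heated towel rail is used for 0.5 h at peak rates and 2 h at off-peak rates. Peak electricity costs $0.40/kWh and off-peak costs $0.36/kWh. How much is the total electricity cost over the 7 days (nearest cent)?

Peak energy = 0.125 kW × 0.5 h × 7 = 0.4375 kWh
Off-peak energy = 0.125 kW × 2 h × 7 = 1.75 kWh
Cost = 0.4375 × $0.40 + 1.75 × $0.36 = $0.175 + $0.63 = $0.81

$0.81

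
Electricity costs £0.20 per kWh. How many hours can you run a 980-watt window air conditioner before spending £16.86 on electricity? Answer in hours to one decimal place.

Energy available = £16.86 ÷ £0.20/kWh = 84.3 kWh
Hours = 84.3 kWh ÷ 0.98 kW = 86.0 h

86.0 h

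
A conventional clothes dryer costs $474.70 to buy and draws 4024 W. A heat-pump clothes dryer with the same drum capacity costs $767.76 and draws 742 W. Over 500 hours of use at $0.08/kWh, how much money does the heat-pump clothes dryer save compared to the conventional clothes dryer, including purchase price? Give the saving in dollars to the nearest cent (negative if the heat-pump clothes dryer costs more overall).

conventional clothes dryer: $474.70 + (4024/1000) kW × 500 h × $0.08 = $474.70 + $160.96 = $635.66
heat-pump clothes dryer: $767.76 + (742/1000) kW × 500 h × $0.08 = $767.76 + $29.68 = $797.44
Saving = $635.66 − $797.44 = −$161.78

-$161.78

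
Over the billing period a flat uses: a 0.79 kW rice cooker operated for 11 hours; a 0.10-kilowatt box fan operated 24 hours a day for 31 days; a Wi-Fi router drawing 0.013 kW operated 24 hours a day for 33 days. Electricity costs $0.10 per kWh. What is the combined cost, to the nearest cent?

rice cooker: 0.79 kW × 11 h = 8.69 kWh
box fan: Runtime = 24 h × 31 = 744 h
box fan: 0.1 kW × 744 h = 74.4 kWh
Wi-Fi router: Runtime = 24 h × 33 = 792 h
Wi-Fi router: 0.013 kW × 792 h = 10.296 kWh
Total energy = 93.386 kWh
Cost = 93.386 × $0.10 = $9.34

$9.34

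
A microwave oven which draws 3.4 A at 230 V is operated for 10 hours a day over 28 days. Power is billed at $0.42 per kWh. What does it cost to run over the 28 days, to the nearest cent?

$91.96

Power = 3.4 A × 230 V = 782 W = 0.782 kW
Runtime = 10 h/day × 28 days = 280 h
Energy = 0.782 kW × 280 h = 218.96 kWh
Cost = 218.96 kWh × $0.42/kWh = $91.96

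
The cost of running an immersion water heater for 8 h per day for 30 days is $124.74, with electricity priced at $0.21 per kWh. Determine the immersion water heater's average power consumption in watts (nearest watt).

Energy = $124.74 ÷ $0.21/kWh = 594 kWh
Runtime = 8 h/day × 30 days = 240 h
Power = 594 kWh ÷ 240 h = 2.475 kW = 2475 W

2475 W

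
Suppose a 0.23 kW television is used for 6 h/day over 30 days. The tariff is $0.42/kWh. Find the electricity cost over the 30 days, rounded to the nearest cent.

Runtime = 6 h/day × 30 days = 180 h
Energy = 0.23 kW × 180 h = 41.4 kWh
Cost = 41.4 kWh × $0.42/kWh = $17.39

$17.39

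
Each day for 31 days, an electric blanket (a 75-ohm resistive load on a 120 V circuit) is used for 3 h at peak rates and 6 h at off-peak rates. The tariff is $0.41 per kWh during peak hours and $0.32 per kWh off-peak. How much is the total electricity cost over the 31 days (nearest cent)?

Power = V²/R = 120²/75 = 192 W = 0.192 kW
Peak energy = 0.192 kW × 3 h × 31 = 17.856 kWh
Off-peak energy = 0.192 kW × 6 h × 31 = 35.712 kWh
Cost = 17.856 × $0.41 + 35.712 × $0.32 = $7.32096 + $11.42784 = $18.75

$18.75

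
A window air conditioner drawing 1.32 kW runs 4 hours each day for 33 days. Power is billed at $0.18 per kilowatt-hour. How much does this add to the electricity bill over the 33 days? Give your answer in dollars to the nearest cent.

$31.36

Runtime = 4 h/day × 33 days = 132 h
Energy = 1.32 kW × 132 h = 174.24 kWh
Cost = 174.24 kWh × $0.18/kWh = $31.36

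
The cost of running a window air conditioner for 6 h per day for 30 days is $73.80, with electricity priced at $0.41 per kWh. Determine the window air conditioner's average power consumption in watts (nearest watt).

1000 W

Energy = $73.80 ÷ $0.41/kWh = 180 kWh
Runtime = 6 h/day × 30 days = 180 h
Power = 180 kWh ÷ 180 h = 1 kW = 1000 W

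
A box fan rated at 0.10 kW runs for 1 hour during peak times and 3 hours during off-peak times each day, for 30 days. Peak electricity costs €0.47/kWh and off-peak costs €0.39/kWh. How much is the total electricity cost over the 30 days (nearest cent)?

€4.92

Peak energy = 0.1 kW × 1 h × 30 = 3 kWh
Off-peak energy = 0.1 kW × 3 h × 30 = 9 kWh
Cost = 3 × €0.47 + 9 × €0.39 = €1.41 + €3.51 = €4.92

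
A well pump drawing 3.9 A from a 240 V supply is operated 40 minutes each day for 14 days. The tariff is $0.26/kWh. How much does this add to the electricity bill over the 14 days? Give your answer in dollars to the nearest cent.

$2.27

Power = 3.9 A × 240 V = 936 W = 0.936 kW
Runtime = 40 min × 14 = 560 min = 9.333333… h
Energy = 0.936 kW × 9.333333… h = 8.736 kWh
Cost = 8.736 kWh × $0.26/kWh = $2.27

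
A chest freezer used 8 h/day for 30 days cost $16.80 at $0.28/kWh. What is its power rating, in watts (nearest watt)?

250 W

Energy = $16.80 ÷ $0.28/kWh = 60 kWh
Runtime = 8 h/day × 30 days = 240 h
Power = 60 kWh ÷ 240 h = 0.25 kW = 250 W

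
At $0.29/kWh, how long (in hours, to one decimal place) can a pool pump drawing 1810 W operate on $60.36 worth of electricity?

Energy available = $60.36 ÷ $0.29/kWh = 208.1379 kWh
Hours = 208.1379 kWh ÷ 1.81 kW = 115.0 h

115.0 h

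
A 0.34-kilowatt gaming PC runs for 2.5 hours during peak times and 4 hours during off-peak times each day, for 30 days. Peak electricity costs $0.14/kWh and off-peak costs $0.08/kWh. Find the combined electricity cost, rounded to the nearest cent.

$6.83

Peak energy = 0.34 kW × 2.5 h × 30 = 25.5 kWh
Off-peak energy = 0.34 kW × 4 h × 30 = 40.8 kWh
Cost = 25.5 × $0.14 + 40.8 × $0.08 = $3.57 + $3.264 = $6.83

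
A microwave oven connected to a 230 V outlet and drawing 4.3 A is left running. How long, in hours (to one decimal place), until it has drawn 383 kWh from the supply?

387.3 h

Power = 4.3 A × 230 V = 989 W = 0.989 kW
Hours = 383 kWh ÷ 0.989 kW = 387.3 h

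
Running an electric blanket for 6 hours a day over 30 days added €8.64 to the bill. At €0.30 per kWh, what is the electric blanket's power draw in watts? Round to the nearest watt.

160 W

Energy = €8.64 ÷ €0.30/kWh = 28.8 kWh
Runtime = 6 h/day × 30 days = 180 h
Power = 28.8 kWh ÷ 180 h = 0.16 kW = 160 W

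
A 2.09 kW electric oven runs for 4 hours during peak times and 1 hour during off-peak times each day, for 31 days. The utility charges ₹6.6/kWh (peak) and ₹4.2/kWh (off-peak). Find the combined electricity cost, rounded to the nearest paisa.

₹1982.57

Peak energy = 2.09 kW × 4 h × 31 = 259.16 kWh
Off-peak energy = 2.09 kW × 1 h × 31 = 64.79 kWh
Cost = 259.16 × ₹6.6 + 64.79 × ₹4.2 = ₹1710.456 + ₹272.118 = ₹1982.57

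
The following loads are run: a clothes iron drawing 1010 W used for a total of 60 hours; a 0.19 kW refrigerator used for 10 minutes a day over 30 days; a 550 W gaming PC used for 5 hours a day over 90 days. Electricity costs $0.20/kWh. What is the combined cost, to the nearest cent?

clothes iron: 1.01 kW × 60 h = 60.6 kWh
refrigerator: Runtime = 10 min × 30 = 300 min = 5 h
refrigerator: 0.19 kW × 5 h = 0.95 kWh
gaming PC: Runtime = 5 h/day × 90 days = 450 h
gaming PC: 0.55 kW × 450 h = 247.5 kWh
Total energy = 309.05 kWh
Cost = 309.05 × $0.20 = $61.81

$61.81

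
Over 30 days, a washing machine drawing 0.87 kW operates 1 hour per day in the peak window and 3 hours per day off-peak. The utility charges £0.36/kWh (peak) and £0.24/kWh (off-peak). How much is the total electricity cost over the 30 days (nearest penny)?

£28.19

Peak energy = 0.87 kW × 1 h × 30 = 26.1 kWh
Off-peak energy = 0.87 kW × 3 h × 30 = 78.3 kWh
Cost = 26.1 × £0.36 + 78.3 × £0.24 = £9.396 + £18.792 = £28.19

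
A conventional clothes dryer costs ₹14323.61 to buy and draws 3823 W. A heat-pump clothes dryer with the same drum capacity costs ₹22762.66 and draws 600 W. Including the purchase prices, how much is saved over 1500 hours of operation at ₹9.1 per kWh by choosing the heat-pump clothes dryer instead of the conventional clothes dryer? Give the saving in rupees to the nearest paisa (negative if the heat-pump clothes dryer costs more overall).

₹35554.90

conventional clothes dryer: ₹14323.61 + (3823/1000) kW × 1500 h × ₹9.1 = ₹14323.61 + ₹52183.95 = ₹66507.56
heat-pump clothes dryer: ₹22762.66 + (600/1000) kW × 1500 h × ₹9.1 = ₹22762.66 + ₹8190 = ₹30952.66
Saving = ₹66507.56 − ₹30952.66 = ₹35554.9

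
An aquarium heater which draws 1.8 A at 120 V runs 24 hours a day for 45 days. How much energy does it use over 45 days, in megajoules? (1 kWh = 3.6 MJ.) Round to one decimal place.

Power = 1.8 A × 120 V = 216 W = 0.216 kW
Runtime = 24 h × 45 = 1080 h
Energy = 0.216 kW × 1080 h = 233.28 kWh
= 233.28 × 3.6 MJ = 839.8 MJ

839.8 MJ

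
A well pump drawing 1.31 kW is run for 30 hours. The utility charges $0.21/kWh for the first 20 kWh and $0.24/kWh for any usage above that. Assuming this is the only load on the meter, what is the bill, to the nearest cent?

$8.83

Energy = 1.31 kW × 30 h = 39.3 kWh
Tier 1 (0–20 kWh): 20 × $0.21 = $4.2
Above 20 kWh: 19.3 × $0.24 = $4.632
Bill = $8.83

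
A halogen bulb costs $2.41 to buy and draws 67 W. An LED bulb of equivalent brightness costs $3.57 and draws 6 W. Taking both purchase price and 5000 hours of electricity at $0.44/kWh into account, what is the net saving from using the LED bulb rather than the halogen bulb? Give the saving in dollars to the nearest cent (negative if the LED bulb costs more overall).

$133.04

halogen bulb: $2.41 + (67/1000) kW × 5000 h × $0.44 = $2.41 + $147.4 = $149.81
LED bulb: $3.57 + (6/1000) kW × 5000 h × $0.44 = $3.57 + $13.2 = $16.77
Saving = $149.81 − $16.77 = $133.04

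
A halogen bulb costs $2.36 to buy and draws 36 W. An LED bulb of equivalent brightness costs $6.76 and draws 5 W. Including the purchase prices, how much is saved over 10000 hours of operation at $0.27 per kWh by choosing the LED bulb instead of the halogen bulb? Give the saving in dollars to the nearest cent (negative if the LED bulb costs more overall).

$79.30

halogen bulb: $2.36 + (36/1000) kW × 10000 h × $0.27 = $2.36 + $97.2 = $99.56
LED bulb: $6.76 + (5/1000) kW × 10000 h × $0.27 = $6.76 + $13.5 = $20.26
Saving = $99.56 − $20.26 = $79.3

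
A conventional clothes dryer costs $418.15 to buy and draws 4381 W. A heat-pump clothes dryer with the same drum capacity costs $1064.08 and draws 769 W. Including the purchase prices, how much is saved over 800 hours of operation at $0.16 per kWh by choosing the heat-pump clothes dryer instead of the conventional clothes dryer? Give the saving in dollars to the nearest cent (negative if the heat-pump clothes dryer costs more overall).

conventional clothes dryer: $418.15 + (4381/1000) kW × 800 h × $0.16 = $418.15 + $560.768 = $978.918
heat-pump clothes dryer: $1064.08 + (769/1000) kW × 800 h × $0.16 = $1064.08 + $98.432 = $1162.512
Saving = $978.918 − $1162.512 = −$183.594 → -$183.59

-$183.59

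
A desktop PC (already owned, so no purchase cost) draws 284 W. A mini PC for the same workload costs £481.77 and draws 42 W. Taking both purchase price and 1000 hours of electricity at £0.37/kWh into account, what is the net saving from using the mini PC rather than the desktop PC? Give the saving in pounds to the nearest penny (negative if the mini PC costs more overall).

desktop PC: £0.00 + (284/1000) kW × 1000 h × £0.37 = £0.00 + £105.08 = £105.08
mini PC: £481.77 + (42/1000) kW × 1000 h × £0.37 = £481.77 + £15.54 = £497.31
Saving = £105.08 − £497.31 = −£392.23

-£392.23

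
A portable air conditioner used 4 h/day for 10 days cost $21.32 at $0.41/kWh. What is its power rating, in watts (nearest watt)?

Energy = $21.32 ÷ $0.41/kWh = 52 kWh
Runtime = 4 h/day × 10 days = 40 h
Power = 52 kWh ÷ 40 h = 1.3 kW = 1300 W

1300 W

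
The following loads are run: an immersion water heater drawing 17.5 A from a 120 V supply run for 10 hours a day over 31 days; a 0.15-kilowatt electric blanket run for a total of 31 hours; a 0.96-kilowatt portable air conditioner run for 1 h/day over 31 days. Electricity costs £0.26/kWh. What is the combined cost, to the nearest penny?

immersion water heater: Power = 17.5 A × 120 V = 2100 W = 2.1 kW
immersion water heater: Runtime = 10 h/day × 31 days = 310 h
immersion water heater: 2.1 kW × 310 h = 651 kWh
electric blanket: 0.15 kW × 31 h = 4.65 kWh
portable air conditioner: Runtime = 1 h/day × 31 days = 31 h
portable air conditioner: 0.96 kW × 31 h = 29.76 kWh
Total energy = 685.41 kWh
Cost = 685.41 × £0.26 = £178.21

£178.21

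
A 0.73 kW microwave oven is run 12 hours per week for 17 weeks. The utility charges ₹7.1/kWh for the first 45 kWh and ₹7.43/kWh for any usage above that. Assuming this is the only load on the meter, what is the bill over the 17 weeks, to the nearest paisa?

Runtime = 12 h/week × 17 weeks = 204 h
Energy = 0.73 kW × 204 h = 148.92 kWh
Tier 1 (0–45 kWh): 45 × ₹7.1 = ₹319.5
Above 45 kWh: 103.92 × ₹7.43 = ₹772.1256
Bill = ₹1091.63

₹1091.63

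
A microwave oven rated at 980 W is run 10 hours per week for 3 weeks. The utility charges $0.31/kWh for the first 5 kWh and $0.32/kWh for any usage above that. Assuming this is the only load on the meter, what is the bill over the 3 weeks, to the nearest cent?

$9.36

Runtime = 10 h/week × 3 weeks = 30 h
Energy = 0.98 kW × 30 h = 29.4 kWh
Tier 1 (0–5 kWh): 5 × $0.31 = $1.55
Above 5 kWh: 24.4 × $0.32 = $7.808
Bill = $9.36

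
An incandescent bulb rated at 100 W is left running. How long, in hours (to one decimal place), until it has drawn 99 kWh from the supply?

Hours = 99 kWh ÷ 0.1 kW = 990.0 h

990.0 h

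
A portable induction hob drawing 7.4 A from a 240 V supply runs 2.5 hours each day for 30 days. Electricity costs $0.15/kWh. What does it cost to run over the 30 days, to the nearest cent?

Power = 7.4 A × 240 V = 1776 W = 1.776 kW
Runtime = 2.5 h/day × 30 days = 75 h
Energy = 1.776 kW × 75 h = 133.2 kWh
Cost = 133.2 kWh × $0.15/kWh = $19.98

$19.98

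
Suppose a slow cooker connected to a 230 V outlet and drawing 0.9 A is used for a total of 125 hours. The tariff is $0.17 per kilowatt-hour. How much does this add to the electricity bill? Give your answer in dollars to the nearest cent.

Power = 0.9 A × 230 V = 207 W = 0.207 kW
Energy = 0.207 kW × 125 h = 25.875 kWh
Cost = 25.875 kWh × $0.17/kWh = $4.40

$4.40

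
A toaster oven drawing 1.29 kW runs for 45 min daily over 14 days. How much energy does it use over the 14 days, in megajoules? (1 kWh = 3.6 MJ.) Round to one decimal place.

48.8 MJ

Runtime = 45 min × 14 = 630 min = 10.5 h
Energy = 1.29 kW × 10.5 h = 13.545 kWh
= 13.545 × 3.6 MJ = 48.8 MJ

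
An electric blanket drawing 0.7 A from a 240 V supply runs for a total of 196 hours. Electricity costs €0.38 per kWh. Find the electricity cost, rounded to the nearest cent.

Power = 0.7 A × 240 V = 168 W = 0.168 kW
Energy = 0.168 kW × 196 h = 32.928 kWh
Cost = 32.928 kWh × €0.38/kWh = €12.51

€12.51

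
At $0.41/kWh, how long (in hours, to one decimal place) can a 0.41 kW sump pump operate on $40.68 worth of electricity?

242.0 h

Energy available = $40.68 ÷ $0.41/kWh = 99.2195 kWh
Hours = 99.2195 kWh ÷ 0.41 kW = 242.0 h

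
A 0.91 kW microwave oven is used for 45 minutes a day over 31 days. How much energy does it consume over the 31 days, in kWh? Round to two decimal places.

21.16 kWh

Runtime = 45 min × 31 = 1395 min = 23.25 h
Energy = 0.91 kW × 23.25 h = 21.1575 kWh ≈ 21.16 kWh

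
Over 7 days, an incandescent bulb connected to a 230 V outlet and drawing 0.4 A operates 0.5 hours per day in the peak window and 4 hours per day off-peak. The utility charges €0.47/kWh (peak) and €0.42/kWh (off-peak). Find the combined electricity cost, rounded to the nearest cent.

€1.23

Power = 0.4 A × 230 V = 92 W = 0.092 kW
Peak energy = 0.092 kW × 0.5 h × 7 = 0.322 kWh
Off-peak energy = 0.092 kW × 4 h × 7 = 2.576 kWh
Cost = 0.322 × €0.47 + 2.576 × €0.42 = €0.15134 + €1.08192 = €1.23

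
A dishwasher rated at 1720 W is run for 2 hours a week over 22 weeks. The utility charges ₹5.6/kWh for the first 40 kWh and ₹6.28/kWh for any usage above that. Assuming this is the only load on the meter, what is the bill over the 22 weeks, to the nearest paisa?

₹448.07

Runtime = 2 h/week × 22 weeks = 44 h
Energy = 1.72 kW × 44 h = 75.68 kWh
Tier 1 (0–40 kWh): 40 × ₹5.6 = ₹224
Above 40 kWh: 35.68 × ₹6.28 = ₹224.0704
Bill = ₹448.07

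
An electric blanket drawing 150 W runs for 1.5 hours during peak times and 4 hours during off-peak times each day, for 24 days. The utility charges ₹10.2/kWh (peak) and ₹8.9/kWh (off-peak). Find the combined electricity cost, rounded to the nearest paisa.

Peak energy = 0.15 kW × 1.5 h × 24 = 5.4 kWh
Off-peak energy = 0.15 kW × 4 h × 24 = 14.4 kWh
Cost = 5.4 × ₹10.2 + 14.4 × ₹8.9 = ₹55.08 + ₹128.16 = ₹183.24

₹183.24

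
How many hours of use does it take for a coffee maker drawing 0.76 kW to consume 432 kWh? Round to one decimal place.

568.4 h

Hours = 432 kWh ÷ 0.76 kW = 568.4 h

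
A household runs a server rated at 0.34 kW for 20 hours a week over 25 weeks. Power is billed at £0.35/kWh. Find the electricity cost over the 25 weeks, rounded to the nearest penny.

£59.50

Runtime = 20 h/week × 25 weeks = 500 h
Energy = 0.34 kW × 500 h = 170 kWh
Cost = 170 kWh × £0.35/kWh = £59.50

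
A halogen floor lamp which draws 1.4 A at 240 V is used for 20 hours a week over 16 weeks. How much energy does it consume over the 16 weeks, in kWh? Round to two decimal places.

107.52 kWh

Power = 1.4 A × 240 V = 336 W = 0.336 kW
Runtime = 20 h/week × 16 weeks = 320 h
Energy = 0.336 kW × 320 h = 107.52 kWh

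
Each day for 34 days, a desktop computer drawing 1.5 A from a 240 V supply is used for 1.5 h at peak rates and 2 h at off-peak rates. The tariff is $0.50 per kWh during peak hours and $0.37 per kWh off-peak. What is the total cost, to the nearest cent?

$18.24

Power = 1.5 A × 240 V = 360 W = 0.36 kW
Peak energy = 0.36 kW × 1.5 h × 34 = 18.36 kWh
Off-peak energy = 0.36 kW × 2 h × 34 = 24.48 kWh
Cost = 18.36 × $0.50 + 24.48 × $0.37 = $9.18 + $9.0576 = $18.24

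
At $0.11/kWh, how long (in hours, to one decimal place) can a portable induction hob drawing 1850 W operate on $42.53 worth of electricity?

Energy available = $42.53 ÷ $0.11/kWh = 386.6364 kWh
Hours = 386.6364 kWh ÷ 1.85 kW = 209.0 h

209.0 h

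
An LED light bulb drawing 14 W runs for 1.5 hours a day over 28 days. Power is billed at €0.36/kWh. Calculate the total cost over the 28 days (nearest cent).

€0.21

Runtime = 1.5 h/day × 28 days = 42 h
Energy = 0.014 kW × 42 h = 0.588 kWh
Cost = 0.588 kWh × €0.36/kWh = €0.21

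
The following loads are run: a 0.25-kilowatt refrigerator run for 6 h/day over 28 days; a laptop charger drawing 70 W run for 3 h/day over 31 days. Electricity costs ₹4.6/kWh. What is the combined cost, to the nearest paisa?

₹223.15

refrigerator: Runtime = 6 h/day × 28 days = 168 h
refrigerator: 0.25 kW × 168 h = 42 kWh
laptop charger: Runtime = 3 h/day × 31 days = 93 h
laptop charger: 0.07 kW × 93 h = 6.51 kWh
Total energy = 48.51 kWh
Cost = 48.51 × ₹4.6 = ₹223.15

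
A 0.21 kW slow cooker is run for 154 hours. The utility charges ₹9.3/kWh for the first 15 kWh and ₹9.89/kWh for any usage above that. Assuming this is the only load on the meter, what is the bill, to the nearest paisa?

Energy = 0.21 kW × 154 h = 32.34 kWh
Tier 1 (0–15 kWh): 15 × ₹9.3 = ₹139.5
Above 15 kWh: 17.34 × ₹9.89 = ₹171.4926
Bill = ₹310.99

₹310.99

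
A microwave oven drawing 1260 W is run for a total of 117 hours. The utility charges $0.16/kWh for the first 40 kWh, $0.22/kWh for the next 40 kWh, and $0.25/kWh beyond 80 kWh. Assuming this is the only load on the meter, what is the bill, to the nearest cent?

$32.06

Energy = 1.26 kW × 117 h = 147.42 kWh
Tier 1 (0–40 kWh): 40 × $0.16 = $6.4
Tier 2 (40–80 kWh): 40 × $0.22 = $8.8
Above 80 kWh: 67.42 × $0.25 = $16.855
Bill = $32.06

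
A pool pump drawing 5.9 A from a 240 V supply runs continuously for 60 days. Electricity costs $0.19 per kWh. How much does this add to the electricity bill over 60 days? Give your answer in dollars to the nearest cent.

$387.42

Power = 5.9 A × 240 V = 1416 W = 1.416 kW
Runtime = 24 h × 60 = 1440 h
Energy = 1.416 kW × 1440 h = 2039.04 kWh
Cost = 2039.04 kWh × $0.19/kWh = $387.42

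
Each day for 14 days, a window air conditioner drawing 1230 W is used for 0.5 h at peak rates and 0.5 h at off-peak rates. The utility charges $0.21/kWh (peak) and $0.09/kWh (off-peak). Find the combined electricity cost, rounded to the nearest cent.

$2.58

Peak energy = 1.23 kW × 0.5 h × 14 = 8.61 kWh
Off-peak energy = 1.23 kW × 0.5 h × 14 = 8.61 kWh
Cost = 8.61 × $0.21 + 8.61 × $0.09 = $1.8081 + $0.7749 = $2.58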